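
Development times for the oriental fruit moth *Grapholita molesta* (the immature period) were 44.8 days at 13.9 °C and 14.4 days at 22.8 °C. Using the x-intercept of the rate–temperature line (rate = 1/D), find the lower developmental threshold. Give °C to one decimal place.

9.7 °C

Equal thermal constants: D₁(T₁ − T_b) = D₂(T₂ − T_b).
44.8·(13.9 − T_b) = 14.4·(22.8 − T_b)
T_b = (44.8·13.9 − 14.4·22.8) / (44.8 − 14.4) = 294.40 / 30.4 = 9.684 °C ≈ 9.7 °C.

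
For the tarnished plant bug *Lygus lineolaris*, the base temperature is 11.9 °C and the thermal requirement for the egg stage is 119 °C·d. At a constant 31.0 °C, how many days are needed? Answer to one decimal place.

6.2 days

Daily accumulation = 31.0 − 11.9 = 19.1 DD/day.
Duration = 119 / 19.1 = 6.230 ≈ 6.2 days.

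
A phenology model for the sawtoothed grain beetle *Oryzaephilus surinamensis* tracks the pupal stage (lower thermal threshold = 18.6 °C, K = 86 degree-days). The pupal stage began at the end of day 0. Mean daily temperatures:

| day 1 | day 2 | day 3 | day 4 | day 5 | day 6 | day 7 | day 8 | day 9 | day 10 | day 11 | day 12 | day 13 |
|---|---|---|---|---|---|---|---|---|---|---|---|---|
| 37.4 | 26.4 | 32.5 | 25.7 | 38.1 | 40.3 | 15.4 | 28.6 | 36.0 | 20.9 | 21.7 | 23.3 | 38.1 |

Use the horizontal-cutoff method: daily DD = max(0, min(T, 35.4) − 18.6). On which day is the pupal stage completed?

Daily DD above 18.6 °C (capped at 16.8): 16.8, 7.8, 13.9, 7.1, 16.8, 16.8, 0.0, 10.0, 16.8, 2.3, 3.1, 4.7, 16.8.
Cumulative: 16.8, 24.6, 38.5, 45.6, 62.4, 79.2, 79.2, 89.2, 106.0, 108.3, 111.4, 116.1, 132.9.
The total first reaches 86 DD on day 8.

day 8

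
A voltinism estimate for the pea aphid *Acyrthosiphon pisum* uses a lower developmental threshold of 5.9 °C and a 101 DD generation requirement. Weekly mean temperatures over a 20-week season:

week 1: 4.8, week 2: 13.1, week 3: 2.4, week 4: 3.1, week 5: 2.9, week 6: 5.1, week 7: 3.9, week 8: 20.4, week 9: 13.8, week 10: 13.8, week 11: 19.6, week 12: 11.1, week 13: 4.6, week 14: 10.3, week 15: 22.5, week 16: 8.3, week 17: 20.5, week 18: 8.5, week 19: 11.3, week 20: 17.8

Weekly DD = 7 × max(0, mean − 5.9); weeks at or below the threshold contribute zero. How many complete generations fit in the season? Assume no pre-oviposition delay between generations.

Weekly DD (7 × max(0, T̄ − 5.9)): 0.0, 50.4, 0.0, 0.0, 0.0, 0.0, 0.0, 101.5, 55.3, 55.3, 95.9, 36.4, 0.0, 30.8, 116.2, 16.8, 102.2, 18.2, 37.8, 83.3.
Season total = 800.1 DD.
Complete generations = ⌊800.1 / 101⌋ = 7.

7 generations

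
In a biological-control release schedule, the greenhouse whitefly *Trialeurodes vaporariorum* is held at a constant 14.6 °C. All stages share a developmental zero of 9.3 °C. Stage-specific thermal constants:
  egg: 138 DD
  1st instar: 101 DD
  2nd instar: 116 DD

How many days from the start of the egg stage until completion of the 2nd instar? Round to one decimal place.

67.0 days

Daily accumulation at 14.6 °C = 14.6 − 9.3 = 5.3 DD/day.
Total K = 138 + 101 + 116 = 355 DD.
Total duration = 355 / 5.3 = 66.981 ≈ 67.0 days.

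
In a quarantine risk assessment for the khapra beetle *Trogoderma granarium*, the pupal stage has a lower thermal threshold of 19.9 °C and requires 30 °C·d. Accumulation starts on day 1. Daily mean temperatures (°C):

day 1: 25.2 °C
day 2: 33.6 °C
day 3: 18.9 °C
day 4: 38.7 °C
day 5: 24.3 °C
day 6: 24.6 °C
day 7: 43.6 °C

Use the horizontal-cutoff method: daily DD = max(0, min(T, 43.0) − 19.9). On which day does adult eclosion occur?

day 4

Daily DD above 19.9 °C (capped at 23.1): 5.3, 13.7, 0.0, 18.8, 4.4, 4.7, 23.1.
Cumulative: 5.3, 19.0, 19.0, 37.8, 42.2, 46.9, 70.0.
The total first reaches 30 DD on day 4.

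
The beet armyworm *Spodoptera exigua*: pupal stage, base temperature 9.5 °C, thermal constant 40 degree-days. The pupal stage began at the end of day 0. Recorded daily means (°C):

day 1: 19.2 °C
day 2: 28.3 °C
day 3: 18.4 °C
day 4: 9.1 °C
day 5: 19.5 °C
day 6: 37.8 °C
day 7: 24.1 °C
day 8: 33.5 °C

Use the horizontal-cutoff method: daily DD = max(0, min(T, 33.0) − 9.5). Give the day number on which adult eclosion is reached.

day 5

Daily DD above 9.5 °C (capped at 23.5): 9.7, 18.8, 8.9, 0.0, 10.0, 23.5, 14.6, 23.5.
Cumulative: 9.7, 28.5, 37.4, 37.4, 47.4, 70.9, 85.5, 109.0.
The total first reaches 40 DD on day 5.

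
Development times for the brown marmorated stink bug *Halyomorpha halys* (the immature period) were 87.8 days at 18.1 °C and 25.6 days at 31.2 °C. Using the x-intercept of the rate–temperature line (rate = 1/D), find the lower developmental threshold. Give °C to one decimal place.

Equal thermal constants: D₁(T₁ − T_b) = D₂(T₂ − T_b).
87.8·(18.1 − T_b) = 25.6·(31.2 − T_b)
T_b = (87.8·18.1 − 25.6·31.2) / (87.8 − 25.6) = 790.46 / 62.2 = 12.708 °C ≈ 12.7 °C.

12.7 °C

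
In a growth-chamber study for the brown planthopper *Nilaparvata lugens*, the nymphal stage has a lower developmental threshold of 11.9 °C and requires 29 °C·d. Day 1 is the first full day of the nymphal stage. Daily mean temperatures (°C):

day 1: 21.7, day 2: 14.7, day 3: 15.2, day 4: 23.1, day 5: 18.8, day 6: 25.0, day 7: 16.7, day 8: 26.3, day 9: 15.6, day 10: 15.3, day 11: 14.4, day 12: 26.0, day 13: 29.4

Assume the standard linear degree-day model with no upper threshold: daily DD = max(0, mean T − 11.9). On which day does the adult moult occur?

Daily DD above 11.9 °C: 9.8, 2.8, 3.3, 11.2, 6.9, 13.1, 4.8, 14.4, 3.7, 3.4, 2.5, 14.1, 17.5.
Cumulative: 9.8, 12.6, 15.9, 27.1, 34.0, 47.1, 51.9, 66.3, 70.0, 73.4, 75.9, 90.0, 107.5.
The total first reaches 29 DD on day 5.

day 5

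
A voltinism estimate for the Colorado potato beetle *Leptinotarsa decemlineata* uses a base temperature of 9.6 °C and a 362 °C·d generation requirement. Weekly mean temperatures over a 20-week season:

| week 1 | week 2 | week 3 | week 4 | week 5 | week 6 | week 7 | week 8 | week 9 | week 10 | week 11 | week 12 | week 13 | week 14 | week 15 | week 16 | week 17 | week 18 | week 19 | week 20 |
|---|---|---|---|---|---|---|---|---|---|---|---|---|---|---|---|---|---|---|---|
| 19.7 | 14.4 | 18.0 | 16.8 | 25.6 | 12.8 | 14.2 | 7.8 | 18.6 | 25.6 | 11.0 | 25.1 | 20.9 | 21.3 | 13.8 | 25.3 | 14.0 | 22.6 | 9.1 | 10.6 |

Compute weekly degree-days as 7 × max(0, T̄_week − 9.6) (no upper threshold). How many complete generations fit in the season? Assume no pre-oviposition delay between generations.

Weekly DD (7 × max(0, T̄ − 9.6)): 70.7, 33.6, 58.8, 50.4, 112.0, 22.4, 32.2, 0.0, 63.0, 112.0, 9.8, 108.5, 79.1, 81.9, 29.4, 109.9, 30.8, 91.0, 0.0, 7.0.
Season total = 1102.5 DD.
Complete generations = ⌊1102.5 / 362⌋ = 3.

3 generations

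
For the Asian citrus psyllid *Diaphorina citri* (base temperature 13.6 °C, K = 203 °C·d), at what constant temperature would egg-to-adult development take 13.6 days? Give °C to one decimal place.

Required daily accumulation = 203 / 13.6 = 14.926 DD/day.
T = T_base + 14.926 = 13.6 + 14.926 = 28.526 ≈ 28.5 °C.

28.5 °C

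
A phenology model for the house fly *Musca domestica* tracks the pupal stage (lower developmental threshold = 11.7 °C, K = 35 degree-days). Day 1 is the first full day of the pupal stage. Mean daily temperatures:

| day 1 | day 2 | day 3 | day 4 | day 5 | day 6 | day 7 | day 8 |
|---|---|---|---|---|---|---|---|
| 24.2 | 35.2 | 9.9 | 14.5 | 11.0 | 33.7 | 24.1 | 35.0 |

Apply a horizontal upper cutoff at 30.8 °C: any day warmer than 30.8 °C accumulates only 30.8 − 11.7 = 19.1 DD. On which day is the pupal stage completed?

Daily DD above 11.7 °C (capped at 19.1): 12.5, 19.1, 0.0, 2.8, 0.0, 19.1, 12.4, 19.1.
Cumulative: 12.5, 31.6, 31.6, 34.4, 34.4, 53.5, 65.9, 85.0.
The total first reaches 35 DD on day 6.

day 6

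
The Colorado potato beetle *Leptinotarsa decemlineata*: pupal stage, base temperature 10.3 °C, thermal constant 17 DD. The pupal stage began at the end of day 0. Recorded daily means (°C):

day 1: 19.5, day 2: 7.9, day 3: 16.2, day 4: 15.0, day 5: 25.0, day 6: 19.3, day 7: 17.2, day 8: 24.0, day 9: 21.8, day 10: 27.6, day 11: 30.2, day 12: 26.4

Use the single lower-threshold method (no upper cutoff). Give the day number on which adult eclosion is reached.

Daily DD above 10.3 °C: 9.2, 0.0, 5.9, 4.7, 14.7, 9.0, 6.9, 13.7, 11.5, 17.3, 19.9, 16.1.
Cumulative: 9.2, 9.2, 15.1, 19.8, 34.5, 43.5, 50.4, 64.1, 75.6, 92.9, 112.8, 128.9.
The total first reaches 17 DD on day 4.

day 4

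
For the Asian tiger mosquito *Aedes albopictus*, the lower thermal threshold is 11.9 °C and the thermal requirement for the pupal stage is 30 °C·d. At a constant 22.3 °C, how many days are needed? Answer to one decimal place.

2.9 days

Daily accumulation = 22.3 − 11.9 = 10.4 DD/day.
Duration = 30 / 10.4 = 2.885 ≈ 2.9 days.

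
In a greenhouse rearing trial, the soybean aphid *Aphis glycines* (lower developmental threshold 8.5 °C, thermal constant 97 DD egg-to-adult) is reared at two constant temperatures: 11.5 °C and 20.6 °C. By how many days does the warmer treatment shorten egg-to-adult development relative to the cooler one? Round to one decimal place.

24.3 days

At 11.5 °C: 97 / (11.5 − 8.5) = 97 / 3.0 = 32.333 d.
At 20.6 °C: 97 / (20.6 − 8.5) = 97 / 12.1 = 8.017 d.
Difference = |32.333 − 8.017| = 24.317 ≈ 24.3 days.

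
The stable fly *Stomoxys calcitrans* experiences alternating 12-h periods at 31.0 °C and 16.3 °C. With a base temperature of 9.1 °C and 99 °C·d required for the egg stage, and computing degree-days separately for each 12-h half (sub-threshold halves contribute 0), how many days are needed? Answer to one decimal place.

6.8 days

Day half: max(0, 31.0 − 9.1) × 0.5 = 21.9 × 0.5 = 10.95 DD.
Night half: max(0, 16.3 − 9.1) × 0.5 = 7.2 × 0.5 = 3.60 DD.
Per 24 h: 14.55 DD/day.
Duration = 99 / 14.55 = 6.804 ≈ 6.8 days.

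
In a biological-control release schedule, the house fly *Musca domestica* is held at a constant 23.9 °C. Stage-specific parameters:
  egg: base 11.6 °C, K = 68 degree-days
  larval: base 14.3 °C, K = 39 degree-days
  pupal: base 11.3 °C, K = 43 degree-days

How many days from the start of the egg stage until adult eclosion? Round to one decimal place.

egg: 68 / (23.9 − 11.6) = 68 / 12.3 = 5.528 d.
larval: 39 / (23.9 − 14.3) = 39 / 9.6 = 4.063 d.
pupal: 43 / (23.9 − 11.3) = 43 / 12.6 = 3.413 d.
Sum = 13.004 ≈ 13.0 days.

13.0 days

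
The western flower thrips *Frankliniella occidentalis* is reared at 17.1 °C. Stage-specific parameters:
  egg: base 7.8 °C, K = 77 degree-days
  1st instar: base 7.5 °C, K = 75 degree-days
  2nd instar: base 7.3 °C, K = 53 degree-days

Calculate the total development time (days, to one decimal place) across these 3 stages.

21.5 days

egg: 77 / (17.1 − 7.8) = 77 / 9.3 = 8.280 d.
1st instar: 75 / (17.1 − 7.5) = 75 / 9.6 = 7.812 d.
2nd instar: 53 / (17.1 − 7.3) = 53 / 9.8 = 5.408 d.
Sum = 21.500 ≈ 21.5 days.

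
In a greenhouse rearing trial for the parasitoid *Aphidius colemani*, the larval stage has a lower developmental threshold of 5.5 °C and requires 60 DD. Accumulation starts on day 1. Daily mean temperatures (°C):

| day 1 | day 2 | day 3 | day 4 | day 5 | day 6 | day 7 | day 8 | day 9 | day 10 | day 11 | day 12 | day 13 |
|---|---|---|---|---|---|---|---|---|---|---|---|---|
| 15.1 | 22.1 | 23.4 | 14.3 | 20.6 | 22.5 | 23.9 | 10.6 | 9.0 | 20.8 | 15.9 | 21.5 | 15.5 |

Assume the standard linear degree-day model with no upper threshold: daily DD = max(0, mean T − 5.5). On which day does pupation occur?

Daily DD above 5.5 °C: 9.6, 16.6, 17.9, 8.8, 15.1, 17.0, 18.4, 5.1, 3.5, 15.3, 10.4, 16.0, 10.0.
Cumulative: 9.6, 26.2, 44.1, 52.9, 68.0, 85.0, 103.4, 108.5, 112.0, 127.3, 137.7, 153.7, 163.7.
The total first reaches 60 DD on day 5.

day 5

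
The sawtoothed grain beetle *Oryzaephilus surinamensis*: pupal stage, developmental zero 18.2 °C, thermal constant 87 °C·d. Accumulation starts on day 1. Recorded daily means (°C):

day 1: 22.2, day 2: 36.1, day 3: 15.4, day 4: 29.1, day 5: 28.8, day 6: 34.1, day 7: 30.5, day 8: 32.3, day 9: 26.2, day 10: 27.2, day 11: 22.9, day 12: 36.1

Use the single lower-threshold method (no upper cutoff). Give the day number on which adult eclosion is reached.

Daily DD above 18.2 °C: 4.0, 17.9, 0.0, 10.9, 10.6, 15.9, 12.3, 14.1, 8.0, 9.0, 4.7, 17.9.
Cumulative: 4.0, 21.9, 21.9, 32.8, 43.4, 59.3, 71.6, 85.7, 93.7, 102.7, 107.4, 125.3.
The total first reaches 87 DD on day 9.

day 9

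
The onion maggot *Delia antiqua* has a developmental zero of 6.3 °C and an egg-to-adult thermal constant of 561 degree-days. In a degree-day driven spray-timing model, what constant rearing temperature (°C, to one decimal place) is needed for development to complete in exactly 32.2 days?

23.7 °C

Required daily accumulation = 561 / 32.2 = 17.422 DD/day.
T = T_base + 17.422 = 6.3 + 17.422 = 23.722 ≈ 23.7 °C.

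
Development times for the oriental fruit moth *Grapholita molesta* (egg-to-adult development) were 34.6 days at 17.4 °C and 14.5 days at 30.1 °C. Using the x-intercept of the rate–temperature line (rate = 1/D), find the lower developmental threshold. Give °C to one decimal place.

Under the model K = D·(T − T_b), so D₁·(T₁ − T_b) = D₂·(T₂ − T_b).
34.6·(17.4 − T_b) = 14.5·(30.1 − T_b)
T_b = (34.6·17.4 − 14.5·30.1) / (34.6 − 14.5) = 165.59 / 20.1 = 8.238 °C ≈ 8.2 °C.

8.2 °C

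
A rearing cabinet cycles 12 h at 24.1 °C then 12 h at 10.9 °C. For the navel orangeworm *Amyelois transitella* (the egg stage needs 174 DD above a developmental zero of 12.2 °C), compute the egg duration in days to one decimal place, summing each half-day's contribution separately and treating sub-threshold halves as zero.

Day half: max(0, 24.1 − 12.2) × 0.5 = 11.9 × 0.5 = 5.95 DD.
Night half: max(0, 10.9 − 12.2) × 0.5 = 0.0 × 0.5 = 0.00 DD.
Per 24 h: 5.95 DD/day.
Duration = 174 / 5.95 = 29.244 ≈ 29.2 days.

29.2 days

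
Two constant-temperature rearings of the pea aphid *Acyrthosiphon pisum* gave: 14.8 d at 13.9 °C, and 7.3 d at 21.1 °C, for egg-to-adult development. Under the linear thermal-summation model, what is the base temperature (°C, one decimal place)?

Equal thermal constants: D₁(T₁ − T_b) = D₂(T₂ − T_b).
14.8·(13.9 − T_b) = 7.3·(21.1 − T_b)
T_b = (14.8·13.9 − 7.3·21.1) / (14.8 − 7.3) = 51.69 / 7.5 = 6.892 °C ≈ 6.9 °C.

6.9 °C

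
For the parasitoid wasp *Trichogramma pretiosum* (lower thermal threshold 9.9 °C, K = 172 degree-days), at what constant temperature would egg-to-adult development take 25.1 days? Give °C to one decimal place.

Required daily accumulation = 172 / 25.1 = 6.853 DD/day.
T = T_base + 6.853 = 9.9 + 6.853 = 16.753 ≈ 16.8 °C.

16.8 °C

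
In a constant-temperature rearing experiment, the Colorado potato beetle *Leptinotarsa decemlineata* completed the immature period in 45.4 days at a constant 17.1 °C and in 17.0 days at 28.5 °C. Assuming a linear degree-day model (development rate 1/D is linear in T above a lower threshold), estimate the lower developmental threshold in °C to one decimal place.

10.3 °C

Equal thermal constants: D₁(T₁ − T_b) = D₂(T₂ − T_b).
45.4·(17.1 − T_b) = 17.0·(28.5 − T_b)
T_b = (45.4·17.1 − 17.0·28.5) / (45.4 − 17.0) = 291.84 / 28.4 = 10.276 °C ≈ 10.3 °C.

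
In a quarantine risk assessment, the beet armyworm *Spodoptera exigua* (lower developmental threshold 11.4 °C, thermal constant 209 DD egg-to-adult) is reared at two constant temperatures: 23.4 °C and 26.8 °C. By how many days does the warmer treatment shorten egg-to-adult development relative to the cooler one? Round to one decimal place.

3.8 days

At 23.4 °C: 209 / (23.4 − 11.4) = 209 / 12.0 = 17.417 d.
At 26.8 °C: 209 / (26.8 − 11.4) = 209 / 15.4 = 13.571 d.
Difference = |17.417 − 13.571| = 3.845 ≈ 3.8 days.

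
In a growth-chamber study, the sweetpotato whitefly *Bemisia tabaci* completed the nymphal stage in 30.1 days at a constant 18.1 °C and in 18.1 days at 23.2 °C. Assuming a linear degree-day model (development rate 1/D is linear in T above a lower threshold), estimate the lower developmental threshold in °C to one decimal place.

Equal thermal constants: D₁(T₁ − T_b) = D₂(T₂ − T_b).
30.1·(18.1 − T_b) = 18.1·(23.2 − T_b)
T_b = (30.1·18.1 − 18.1·23.2) / (30.1 − 18.1) = 124.89 / 12.0 = 10.408 °C ≈ 10.4 °C.

10.4 °C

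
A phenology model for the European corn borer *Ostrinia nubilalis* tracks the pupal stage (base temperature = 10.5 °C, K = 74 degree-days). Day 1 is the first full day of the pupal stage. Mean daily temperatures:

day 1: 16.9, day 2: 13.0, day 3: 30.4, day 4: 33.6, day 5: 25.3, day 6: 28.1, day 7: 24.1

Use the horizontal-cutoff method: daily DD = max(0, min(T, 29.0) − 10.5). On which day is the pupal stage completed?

day 6

Daily DD above 10.5 °C (capped at 18.5): 6.4, 2.5, 18.5, 18.5, 14.8, 17.6, 13.6.
Cumulative: 6.4, 8.9, 27.4, 45.9, 60.7, 78.3, 91.9.
The total first reaches 74 DD on day 6.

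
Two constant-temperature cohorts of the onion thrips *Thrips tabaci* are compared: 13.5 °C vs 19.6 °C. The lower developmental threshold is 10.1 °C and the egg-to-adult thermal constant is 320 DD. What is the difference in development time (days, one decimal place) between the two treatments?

60.4 days

At 13.5 °C: 320 / (13.5 − 10.1) = 320 / 3.4 = 94.118 d.
At 19.6 °C: 320 / (19.6 − 10.1) = 320 / 9.5 = 33.684 d.
Difference = |94.118 − 33.684| = 60.433 ≈ 60.4 days.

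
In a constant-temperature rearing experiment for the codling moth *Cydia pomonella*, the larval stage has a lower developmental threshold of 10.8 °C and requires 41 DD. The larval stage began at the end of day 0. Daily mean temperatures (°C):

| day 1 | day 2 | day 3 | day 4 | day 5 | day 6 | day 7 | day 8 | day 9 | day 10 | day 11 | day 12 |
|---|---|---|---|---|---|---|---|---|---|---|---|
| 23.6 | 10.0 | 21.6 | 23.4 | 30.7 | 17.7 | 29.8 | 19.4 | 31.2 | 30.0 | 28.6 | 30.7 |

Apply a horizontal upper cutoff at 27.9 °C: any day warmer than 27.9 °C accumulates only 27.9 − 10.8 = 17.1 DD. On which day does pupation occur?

day 5

Daily DD above 10.8 °C (capped at 17.1): 12.8, 0.0, 10.8, 12.6, 17.1, 6.9, 17.1, 8.6, 17.1, 17.1, 17.1, 17.1.
Cumulative: 12.8, 12.8, 23.6, 36.2, 53.3, 60.2, 77.3, 85.9, 103.0, 120.1, 137.2, 154.3.
The total first reaches 41 DD on day 5.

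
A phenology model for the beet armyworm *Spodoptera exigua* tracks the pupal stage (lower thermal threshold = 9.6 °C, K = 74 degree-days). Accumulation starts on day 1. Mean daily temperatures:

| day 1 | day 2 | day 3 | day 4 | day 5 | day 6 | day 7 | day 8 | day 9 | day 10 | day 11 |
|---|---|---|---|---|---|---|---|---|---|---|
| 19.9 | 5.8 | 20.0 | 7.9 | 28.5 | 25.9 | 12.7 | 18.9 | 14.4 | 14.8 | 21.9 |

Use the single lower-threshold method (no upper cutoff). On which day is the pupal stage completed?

Daily DD above 9.6 °C: 10.3, 0.0, 10.4, 0.0, 18.9, 16.3, 3.1, 9.3, 4.8, 5.2, 12.3.
Cumulative: 10.3, 10.3, 20.7, 20.7, 39.6, 55.9, 59.0, 68.3, 73.1, 78.3, 90.6.
The total first reaches 74 DD on day 10.

day 10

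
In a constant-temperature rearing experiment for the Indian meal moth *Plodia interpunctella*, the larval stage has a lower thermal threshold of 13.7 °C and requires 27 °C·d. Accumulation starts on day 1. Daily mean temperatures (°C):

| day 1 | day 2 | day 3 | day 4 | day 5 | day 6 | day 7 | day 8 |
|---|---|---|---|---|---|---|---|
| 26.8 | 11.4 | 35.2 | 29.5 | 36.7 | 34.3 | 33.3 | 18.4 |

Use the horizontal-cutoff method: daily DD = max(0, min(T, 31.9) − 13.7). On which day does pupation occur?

Daily DD above 13.7 °C (capped at 18.2): 13.1, 0.0, 18.2, 15.8, 18.2, 18.2, 18.2, 4.7.
Cumulative: 13.1, 13.1, 31.3, 47.1, 65.3, 83.5, 101.7, 106.4.
The total first reaches 27 DD on day 3.

day 3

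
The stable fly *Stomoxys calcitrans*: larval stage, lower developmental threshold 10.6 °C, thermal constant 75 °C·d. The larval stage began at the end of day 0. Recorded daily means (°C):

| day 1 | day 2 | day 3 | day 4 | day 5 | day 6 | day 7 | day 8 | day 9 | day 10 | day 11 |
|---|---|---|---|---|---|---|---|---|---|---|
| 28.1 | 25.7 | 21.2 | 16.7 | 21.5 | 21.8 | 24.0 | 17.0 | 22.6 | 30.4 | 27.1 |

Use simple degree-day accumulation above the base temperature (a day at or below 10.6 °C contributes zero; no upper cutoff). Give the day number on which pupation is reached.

day 7

Daily DD above 10.6 °C: 17.5, 15.1, 10.6, 6.1, 10.9, 11.2, 13.4, 6.4, 12.0, 19.8, 16.5.
Cumulative: 17.5, 32.6, 43.2, 49.3, 60.2, 71.4, 84.8, 91.2, 103.2, 123.0, 139.5.
The total first reaches 75 DD on day 7.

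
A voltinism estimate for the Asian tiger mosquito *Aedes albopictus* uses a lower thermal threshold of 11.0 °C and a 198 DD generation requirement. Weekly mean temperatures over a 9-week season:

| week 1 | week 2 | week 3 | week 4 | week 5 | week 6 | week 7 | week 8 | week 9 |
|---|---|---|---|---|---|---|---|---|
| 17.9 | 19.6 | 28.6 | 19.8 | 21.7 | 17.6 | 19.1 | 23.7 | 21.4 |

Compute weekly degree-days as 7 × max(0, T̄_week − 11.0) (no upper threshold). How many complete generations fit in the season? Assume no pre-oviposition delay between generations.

Weekly DD (7 × max(0, T̄ − 11.0)): 48.3, 60.2, 123.2, 61.6, 74.9, 46.2, 56.7, 88.9, 72.8.
Season total = 632.8 DD.
Complete generations = ⌊632.8 / 198⌋ = 3.

3 generations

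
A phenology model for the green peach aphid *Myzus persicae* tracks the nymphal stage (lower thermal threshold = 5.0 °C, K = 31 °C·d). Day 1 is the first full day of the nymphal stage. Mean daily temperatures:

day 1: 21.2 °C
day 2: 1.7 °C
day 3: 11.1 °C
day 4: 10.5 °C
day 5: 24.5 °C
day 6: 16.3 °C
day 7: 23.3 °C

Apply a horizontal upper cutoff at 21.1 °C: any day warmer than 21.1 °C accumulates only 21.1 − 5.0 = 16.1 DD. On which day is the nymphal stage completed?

day 5

Daily DD above 5.0 °C (capped at 16.1): 16.1, 0.0, 6.1, 5.5, 16.1, 11.3, 16.1.
Cumulative: 16.1, 16.1, 22.2, 27.7, 43.8, 55.1, 71.2.
The total first reaches 31 DD on day 5.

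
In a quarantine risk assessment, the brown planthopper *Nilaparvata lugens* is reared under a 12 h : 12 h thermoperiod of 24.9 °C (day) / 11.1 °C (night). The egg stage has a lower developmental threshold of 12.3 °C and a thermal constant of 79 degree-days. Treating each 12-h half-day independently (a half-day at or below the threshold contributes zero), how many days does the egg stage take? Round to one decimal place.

12.5 days

Day half: max(0, 24.9 − 12.3) × 0.5 = 12.6 × 0.5 = 6.30 DD.
Night half: max(0, 11.1 − 12.3) × 0.5 = 0.0 × 0.5 = 0.00 DD.
Per 24 h: 6.30 DD/day.
Duration = 79 / 6.30 = 12.540 ≈ 12.5 days.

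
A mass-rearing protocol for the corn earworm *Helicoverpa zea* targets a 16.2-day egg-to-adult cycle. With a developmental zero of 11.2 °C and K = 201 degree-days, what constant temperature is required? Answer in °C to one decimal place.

23.6 °C

Required daily accumulation = 201 / 16.2 = 12.407 DD/day.
T = T_base + 12.407 = 11.2 + 12.407 = 23.607 ≈ 23.6 °C.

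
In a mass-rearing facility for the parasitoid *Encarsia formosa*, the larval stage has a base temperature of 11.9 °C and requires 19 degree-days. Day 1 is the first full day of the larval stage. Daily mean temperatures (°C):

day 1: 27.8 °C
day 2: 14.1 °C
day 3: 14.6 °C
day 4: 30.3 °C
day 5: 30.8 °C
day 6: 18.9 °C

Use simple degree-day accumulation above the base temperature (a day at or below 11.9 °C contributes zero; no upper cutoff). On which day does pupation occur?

day 3

Daily DD above 11.9 °C: 15.9, 2.2, 2.7, 18.4, 18.9, 7.0.
Cumulative: 15.9, 18.1, 20.8, 39.2, 58.1, 65.1.
The total first reaches 19 DD on day 3.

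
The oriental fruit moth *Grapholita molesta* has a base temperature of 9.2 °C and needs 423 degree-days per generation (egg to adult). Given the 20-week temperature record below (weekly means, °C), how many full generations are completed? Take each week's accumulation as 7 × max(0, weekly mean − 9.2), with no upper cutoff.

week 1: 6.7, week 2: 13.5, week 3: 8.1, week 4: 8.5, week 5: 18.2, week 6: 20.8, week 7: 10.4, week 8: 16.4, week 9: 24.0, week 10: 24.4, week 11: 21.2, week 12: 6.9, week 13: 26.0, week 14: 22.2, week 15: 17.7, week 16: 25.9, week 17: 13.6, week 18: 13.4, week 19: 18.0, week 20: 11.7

2 generations

Weekly DD (7 × max(0, T̄ − 9.2)): 0.0, 30.1, 0.0, 0.0, 63.0, 81.2, 8.4, 50.4, 103.6, 106.4, 84.0, 0.0, 117.6, 91.0, 59.5, 116.9, 30.8, 29.4, 61.6, 17.5.
Season total = 1051.4 DD.
Complete generations = ⌊1051.4 / 423⌋ = 2.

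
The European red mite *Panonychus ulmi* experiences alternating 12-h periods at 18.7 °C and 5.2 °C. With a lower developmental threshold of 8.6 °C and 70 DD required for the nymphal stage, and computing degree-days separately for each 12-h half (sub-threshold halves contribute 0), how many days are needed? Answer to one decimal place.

Day half: max(0, 18.7 − 8.6) × 0.5 = 10.1 × 0.5 = 5.05 DD.
Night half: max(0, 5.2 − 8.6) × 0.5 = 0.0 × 0.5 = 0.00 DD.
Per 24 h: 5.05 DD/day.
Duration = 70 / 5.05 = 13.861 ≈ 13.9 days.

13.9 days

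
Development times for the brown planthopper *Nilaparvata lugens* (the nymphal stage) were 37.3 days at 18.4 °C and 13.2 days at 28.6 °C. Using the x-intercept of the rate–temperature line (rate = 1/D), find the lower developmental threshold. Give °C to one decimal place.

12.8 °C

Equal thermal constants: D₁(T₁ − T_b) = D₂(T₂ − T_b).
37.3·(18.4 − T_b) = 13.2·(28.6 − T_b)
T_b = (37.3·18.4 − 13.2·28.6) / (37.3 − 13.2) = 308.80 / 24.1 = 12.813 °C ≈ 12.8 °C.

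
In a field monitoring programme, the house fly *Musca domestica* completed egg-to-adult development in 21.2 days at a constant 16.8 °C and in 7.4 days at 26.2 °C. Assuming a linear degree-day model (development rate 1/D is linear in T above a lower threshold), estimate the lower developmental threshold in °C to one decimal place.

Linear rate model ⇒ the product D·(T − T_b) is constant across temperatures.
21.2·(16.8 − T_b) = 7.4·(26.2 − T_b)
T_b = (21.2·16.8 − 7.4·26.2) / (21.2 − 7.4) = 162.28 / 13.8 = 11.759 °C ≈ 11.8 °C.

11.8 °C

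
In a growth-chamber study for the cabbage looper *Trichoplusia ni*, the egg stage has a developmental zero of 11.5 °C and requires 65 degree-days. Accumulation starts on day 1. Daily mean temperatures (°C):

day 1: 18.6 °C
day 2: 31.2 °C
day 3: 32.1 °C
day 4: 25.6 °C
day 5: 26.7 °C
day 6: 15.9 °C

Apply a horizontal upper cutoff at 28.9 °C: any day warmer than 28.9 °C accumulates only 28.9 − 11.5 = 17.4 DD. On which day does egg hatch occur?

Daily DD above 11.5 °C (capped at 17.4): 7.1, 17.4, 17.4, 14.1, 15.2, 4.4.
Cumulative: 7.1, 24.5, 41.9, 56.0, 71.2, 75.6.
The total first reaches 65 DD on day 5.

day 5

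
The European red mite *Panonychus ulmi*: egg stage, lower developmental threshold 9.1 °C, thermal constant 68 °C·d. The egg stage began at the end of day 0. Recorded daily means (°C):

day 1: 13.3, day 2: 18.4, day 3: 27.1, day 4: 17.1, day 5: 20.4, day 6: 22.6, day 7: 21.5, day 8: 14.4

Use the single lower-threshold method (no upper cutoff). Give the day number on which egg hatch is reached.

Daily DD above 9.1 °C: 4.2, 9.3, 18.0, 8.0, 11.3, 13.5, 12.4, 5.3.
Cumulative: 4.2, 13.5, 31.5, 39.5, 50.8, 64.3, 76.7, 82.0.
The total first reaches 68 DD on day 7.

day 7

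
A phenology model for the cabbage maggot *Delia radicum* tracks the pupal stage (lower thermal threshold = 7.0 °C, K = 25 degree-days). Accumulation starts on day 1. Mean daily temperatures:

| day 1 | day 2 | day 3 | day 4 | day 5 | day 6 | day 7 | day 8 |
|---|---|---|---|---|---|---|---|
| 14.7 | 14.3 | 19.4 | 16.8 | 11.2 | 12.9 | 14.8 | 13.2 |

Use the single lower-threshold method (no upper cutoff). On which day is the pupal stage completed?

day 3

Daily DD above 7.0 °C: 7.7, 7.3, 12.4, 9.8, 4.2, 5.9, 7.8, 6.2.
Cumulative: 7.7, 15.0, 27.4, 37.2, 41.4, 47.3, 55.1, 61.3.
The total first reaches 25 DD on day 3.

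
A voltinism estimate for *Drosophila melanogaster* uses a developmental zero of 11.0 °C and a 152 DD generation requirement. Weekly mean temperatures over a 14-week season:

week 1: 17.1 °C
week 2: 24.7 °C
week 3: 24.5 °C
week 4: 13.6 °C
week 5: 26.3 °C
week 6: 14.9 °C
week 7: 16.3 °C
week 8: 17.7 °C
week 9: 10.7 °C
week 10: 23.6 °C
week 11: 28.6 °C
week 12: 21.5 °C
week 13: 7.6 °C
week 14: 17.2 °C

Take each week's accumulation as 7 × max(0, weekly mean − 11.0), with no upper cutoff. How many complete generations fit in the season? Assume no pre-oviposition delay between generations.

5 generations

Weekly DD (7 × max(0, T̄ − 11.0)): 42.7, 95.9, 94.5, 18.2, 107.1, 27.3, 37.1, 46.9, 0.0, 88.2, 123.2, 73.5, 0.0, 43.4.
Season total = 798.0 DD.
Complete generations = ⌊798.0 / 152⌋ = 5.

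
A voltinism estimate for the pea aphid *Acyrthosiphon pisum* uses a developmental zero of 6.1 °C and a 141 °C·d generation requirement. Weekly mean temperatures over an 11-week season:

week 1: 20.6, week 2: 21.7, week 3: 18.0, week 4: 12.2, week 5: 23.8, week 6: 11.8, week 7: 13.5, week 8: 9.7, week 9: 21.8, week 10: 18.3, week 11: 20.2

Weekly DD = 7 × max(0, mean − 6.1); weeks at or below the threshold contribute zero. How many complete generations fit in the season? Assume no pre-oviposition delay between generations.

Weekly DD (7 × max(0, T̄ − 6.1)): 101.5, 109.2, 83.3, 42.7, 123.9, 39.9, 51.8, 25.2, 109.9, 85.4, 98.7.
Season total = 871.5 DD.
Complete generations = ⌊871.5 / 141⌋ = 6.

6 generations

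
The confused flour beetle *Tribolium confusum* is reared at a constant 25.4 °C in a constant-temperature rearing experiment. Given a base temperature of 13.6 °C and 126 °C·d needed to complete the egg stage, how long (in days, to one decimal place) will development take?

Daily accumulation = 25.4 − 13.6 = 11.8 DD/day.
Duration = 126 / 11.8 = 10.678 ≈ 10.7 days.

10.7 days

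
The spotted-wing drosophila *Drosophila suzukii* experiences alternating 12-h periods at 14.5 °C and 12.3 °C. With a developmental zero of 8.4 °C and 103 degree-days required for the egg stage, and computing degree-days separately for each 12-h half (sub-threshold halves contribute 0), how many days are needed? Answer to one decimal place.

20.6 days

Day half: max(0, 14.5 − 8.4) × 0.5 = 6.1 × 0.5 = 3.05 DD.
Night half: max(0, 12.3 − 8.4) × 0.5 = 3.9 × 0.5 = 1.95 DD.
Per 24 h: 5.00 DD/day.
Duration = 103 / 5.00 = 20.600 ≈ 20.6 days.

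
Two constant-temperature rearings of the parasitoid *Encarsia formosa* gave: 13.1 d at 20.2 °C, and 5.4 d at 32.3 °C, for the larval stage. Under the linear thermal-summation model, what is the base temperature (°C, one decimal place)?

11.7 °C

Equal thermal constants: D₁(T₁ − T_b) = D₂(T₂ − T_b).
13.1·(20.2 − T_b) = 5.4·(32.3 − T_b)
T_b = (13.1·20.2 − 5.4·32.3) / (13.1 − 5.4) = 90.20 / 7.7 = 11.714 °C ≈ 11.7 °C.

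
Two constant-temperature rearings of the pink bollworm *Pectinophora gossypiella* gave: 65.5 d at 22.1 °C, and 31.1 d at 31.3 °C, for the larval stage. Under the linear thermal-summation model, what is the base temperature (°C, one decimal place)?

Linear rate model ⇒ the product D·(T − T_b) is constant across temperatures.
65.5·(22.1 − T_b) = 31.1·(31.3 − T_b)
T_b = (65.5·22.1 − 31.1·31.3) / (65.5 − 31.1) = 474.12 / 34.4 = 13.783 °C ≈ 13.8 °C.

13.8 °C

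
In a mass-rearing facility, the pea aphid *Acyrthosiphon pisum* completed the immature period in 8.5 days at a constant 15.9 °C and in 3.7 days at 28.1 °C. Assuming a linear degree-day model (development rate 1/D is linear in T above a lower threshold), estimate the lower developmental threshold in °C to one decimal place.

6.5 °C

Equal thermal constants: D₁(T₁ − T_b) = D₂(T₂ − T_b).
8.5·(15.9 − T_b) = 3.7·(28.1 − T_b)
T_b = (8.5·15.9 − 3.7·28.1) / (8.5 − 3.7) = 31.18 / 4.8 = 6.496 °C ≈ 6.5 °C.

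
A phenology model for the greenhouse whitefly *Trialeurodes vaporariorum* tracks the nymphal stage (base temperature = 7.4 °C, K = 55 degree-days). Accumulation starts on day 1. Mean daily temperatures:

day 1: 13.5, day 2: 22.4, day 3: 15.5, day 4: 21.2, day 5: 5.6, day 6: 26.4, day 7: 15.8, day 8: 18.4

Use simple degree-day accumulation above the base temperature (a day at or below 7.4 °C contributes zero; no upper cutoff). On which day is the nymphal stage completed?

Daily DD above 7.4 °C: 6.1, 15.0, 8.1, 13.8, 0.0, 19.0, 8.4, 11.0.
Cumulative: 6.1, 21.1, 29.2, 43.0, 43.0, 62.0, 70.4, 81.4.
The total first reaches 55 DD on day 6.

day 6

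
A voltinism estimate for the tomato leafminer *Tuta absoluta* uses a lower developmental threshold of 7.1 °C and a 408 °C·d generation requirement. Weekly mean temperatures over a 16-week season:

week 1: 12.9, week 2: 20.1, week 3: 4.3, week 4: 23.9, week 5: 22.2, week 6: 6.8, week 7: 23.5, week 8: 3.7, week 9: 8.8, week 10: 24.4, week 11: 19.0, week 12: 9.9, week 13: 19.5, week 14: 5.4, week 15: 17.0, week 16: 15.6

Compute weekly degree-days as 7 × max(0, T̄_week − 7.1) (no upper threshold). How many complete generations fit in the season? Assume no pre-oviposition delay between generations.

2 generations

Weekly DD (7 × max(0, T̄ − 7.1)): 40.6, 91.0, 0.0, 117.6, 105.7, 0.0, 114.8, 0.0, 11.9, 121.1, 83.3, 19.6, 86.8, 0.0, 69.3, 59.5.
Season total = 921.2 DD.
Complete generations = ⌊921.2 / 408⌋ = 2.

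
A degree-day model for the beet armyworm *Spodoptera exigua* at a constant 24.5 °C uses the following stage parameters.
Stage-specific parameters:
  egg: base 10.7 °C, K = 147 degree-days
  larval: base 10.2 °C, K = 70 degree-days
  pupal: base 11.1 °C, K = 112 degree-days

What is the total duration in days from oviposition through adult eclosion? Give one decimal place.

egg: 147 / (24.5 − 10.7) = 147 / 13.8 = 10.652 d.
larval: 70 / (24.5 − 10.2) = 70 / 14.3 = 4.895 d.
pupal: 112 / (24.5 − 11.1) = 112 / 13.4 = 8.358 d.
Sum = 23.905 ≈ 23.9 days.

23.9 days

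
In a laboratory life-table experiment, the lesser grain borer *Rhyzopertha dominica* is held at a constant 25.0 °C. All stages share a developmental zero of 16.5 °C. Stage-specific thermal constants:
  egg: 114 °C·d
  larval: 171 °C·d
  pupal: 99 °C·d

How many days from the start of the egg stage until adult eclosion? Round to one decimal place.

45.2 days

Daily accumulation at 25.0 °C = 25.0 − 16.5 = 8.5 DD/day.
Total K = 114 + 171 + 99 = 384 DD.
Total duration = 384 / 8.5 = 45.176 ≈ 45.2 days.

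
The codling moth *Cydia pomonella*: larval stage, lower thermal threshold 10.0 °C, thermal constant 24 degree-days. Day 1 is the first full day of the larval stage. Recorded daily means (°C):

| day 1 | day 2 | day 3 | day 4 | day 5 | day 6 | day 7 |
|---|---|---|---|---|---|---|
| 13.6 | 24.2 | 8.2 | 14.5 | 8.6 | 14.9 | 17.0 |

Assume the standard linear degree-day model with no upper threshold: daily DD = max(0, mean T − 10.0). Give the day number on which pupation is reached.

day 6

Daily DD above 10.0 °C: 3.6, 14.2, 0.0, 4.5, 0.0, 4.9, 7.0.
Cumulative: 3.6, 17.8, 17.8, 22.3, 22.3, 27.2, 34.2.
The total first reaches 24 DD on day 6.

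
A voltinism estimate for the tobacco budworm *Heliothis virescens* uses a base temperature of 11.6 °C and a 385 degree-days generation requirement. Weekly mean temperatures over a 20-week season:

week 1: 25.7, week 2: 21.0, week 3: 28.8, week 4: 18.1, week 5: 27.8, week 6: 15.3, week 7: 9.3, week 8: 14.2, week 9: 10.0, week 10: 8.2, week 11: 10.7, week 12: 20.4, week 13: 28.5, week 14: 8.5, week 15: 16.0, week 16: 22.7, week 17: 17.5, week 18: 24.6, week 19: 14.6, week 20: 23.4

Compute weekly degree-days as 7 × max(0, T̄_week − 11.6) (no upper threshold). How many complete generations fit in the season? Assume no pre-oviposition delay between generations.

2 generations

Weekly DD (7 × max(0, T̄ − 11.6)): 98.7, 65.8, 120.4, 45.5, 113.4, 25.9, 0.0, 18.2, 0.0, 0.0, 0.0, 61.6, 118.3, 0.0, 30.8, 77.7, 41.3, 91.0, 21.0, 82.6.
Season total = 1012.2 DD.
Complete generations = ⌊1012.2 / 385⌋ = 2.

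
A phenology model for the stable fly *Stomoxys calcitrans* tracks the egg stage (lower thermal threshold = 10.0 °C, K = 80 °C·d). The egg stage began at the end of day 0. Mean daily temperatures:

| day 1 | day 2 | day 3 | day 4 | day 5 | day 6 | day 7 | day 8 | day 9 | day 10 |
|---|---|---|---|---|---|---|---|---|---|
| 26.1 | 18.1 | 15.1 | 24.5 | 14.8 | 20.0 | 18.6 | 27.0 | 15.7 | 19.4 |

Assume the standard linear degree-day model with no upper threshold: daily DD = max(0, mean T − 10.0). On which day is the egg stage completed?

Daily DD above 10.0 °C: 16.1, 8.1, 5.1, 14.5, 4.8, 10.0, 8.6, 17.0, 5.7, 9.4.
Cumulative: 16.1, 24.2, 29.3, 43.8, 48.6, 58.6, 67.2, 84.2, 89.9, 99.3.
The total first reaches 80 DD on day 8.

day 8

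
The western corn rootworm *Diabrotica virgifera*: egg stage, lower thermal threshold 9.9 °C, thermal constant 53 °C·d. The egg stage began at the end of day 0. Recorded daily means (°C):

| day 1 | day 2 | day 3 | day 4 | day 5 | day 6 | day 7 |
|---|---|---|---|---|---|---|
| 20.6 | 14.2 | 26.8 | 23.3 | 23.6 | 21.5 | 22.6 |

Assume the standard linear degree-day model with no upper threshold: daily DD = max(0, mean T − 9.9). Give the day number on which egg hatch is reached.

Daily DD above 9.9 °C: 10.7, 4.3, 16.9, 13.4, 13.7, 11.6, 12.7.
Cumulative: 10.7, 15.0, 31.9, 45.3, 59.0, 70.6, 83.3.
The total first reaches 53 DD on day 5.

day 5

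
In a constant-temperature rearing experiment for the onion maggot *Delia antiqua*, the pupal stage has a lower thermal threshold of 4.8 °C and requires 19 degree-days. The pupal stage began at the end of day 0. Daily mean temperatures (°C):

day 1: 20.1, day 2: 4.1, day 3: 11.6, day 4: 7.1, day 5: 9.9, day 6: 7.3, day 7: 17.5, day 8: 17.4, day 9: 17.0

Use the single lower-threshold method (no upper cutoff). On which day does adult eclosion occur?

Daily DD above 4.8 °C: 15.3, 0.0, 6.8, 2.3, 5.1, 2.5, 12.7, 12.6, 12.2.
Cumulative: 15.3, 15.3, 22.1, 24.4, 29.5, 32.0, 44.7, 57.3, 69.5.
The total first reaches 19 DD on day 3.

day 3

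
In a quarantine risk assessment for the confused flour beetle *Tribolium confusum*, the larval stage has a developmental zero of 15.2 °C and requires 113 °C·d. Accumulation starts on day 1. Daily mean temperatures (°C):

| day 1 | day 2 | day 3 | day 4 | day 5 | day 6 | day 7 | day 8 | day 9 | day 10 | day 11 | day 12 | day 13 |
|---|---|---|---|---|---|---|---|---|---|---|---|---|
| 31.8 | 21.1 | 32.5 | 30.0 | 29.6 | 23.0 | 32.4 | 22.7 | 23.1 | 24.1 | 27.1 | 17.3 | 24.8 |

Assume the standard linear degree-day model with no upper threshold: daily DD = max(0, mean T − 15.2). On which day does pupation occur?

Daily DD above 15.2 °C: 16.6, 5.9, 17.3, 14.8, 14.4, 7.8, 17.2, 7.5, 7.9, 8.9, 11.9, 2.1, 9.6.
Cumulative: 16.6, 22.5, 39.8, 54.6, 69.0, 76.8, 94.0, 101.5, 109.4, 118.3, 130.2, 132.3, 141.9.
The total first reaches 113 DD on day 10.

day 10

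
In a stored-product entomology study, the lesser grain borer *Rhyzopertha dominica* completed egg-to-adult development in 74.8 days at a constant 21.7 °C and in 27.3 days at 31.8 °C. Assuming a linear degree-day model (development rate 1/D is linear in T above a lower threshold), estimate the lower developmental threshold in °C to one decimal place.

Equal thermal constants: D₁(T₁ − T_b) = D₂(T₂ − T_b).
74.8·(21.7 − T_b) = 27.3·(31.8 − T_b)
T_b = (74.8·21.7 − 27.3·31.8) / (74.8 − 27.3) = 755.02 / 47.5 = 15.895 °C ≈ 15.9 °C.

15.9 °C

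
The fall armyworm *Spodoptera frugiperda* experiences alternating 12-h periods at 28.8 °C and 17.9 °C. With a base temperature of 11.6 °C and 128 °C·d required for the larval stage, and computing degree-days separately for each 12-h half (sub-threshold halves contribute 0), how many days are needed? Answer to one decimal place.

10.9 days

Day half: max(0, 28.8 − 11.6) × 0.5 = 17.2 × 0.5 = 8.60 DD.
Night half: max(0, 17.9 − 11.6) × 0.5 = 6.3 × 0.5 = 3.15 DD.
Per 24 h: 11.75 DD/day.
Duration = 128 / 11.75 = 10.894 ≈ 10.9 days.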